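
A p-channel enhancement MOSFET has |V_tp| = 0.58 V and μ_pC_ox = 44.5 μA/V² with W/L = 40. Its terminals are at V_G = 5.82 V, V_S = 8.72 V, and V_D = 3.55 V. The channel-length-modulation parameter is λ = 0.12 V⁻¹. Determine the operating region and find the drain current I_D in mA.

V_SG = V_S − V_G = 8.72 − 5.82 = 2.9 V; V_SD = V_S − V_D = 8.72 − 3.55 = 5.17 V.
k_p = μ_pC_ox · (W/L) = 1.78 mA/V².
V_ov = V_SG − |V_tp| = 2.9 − 0.58 = 2.32 V.
Since V_SD = 5.17 V ≥ V_ov = 2.32 V, the device is in saturation.
I_D = ½ k_p V_ov² (1 + λ V_SD) = 0.5 × 1.78 × 2.32² × (1 + 0.12 × 5.17) = 7.76 mA.

Saturation; I_D = 7.76 mA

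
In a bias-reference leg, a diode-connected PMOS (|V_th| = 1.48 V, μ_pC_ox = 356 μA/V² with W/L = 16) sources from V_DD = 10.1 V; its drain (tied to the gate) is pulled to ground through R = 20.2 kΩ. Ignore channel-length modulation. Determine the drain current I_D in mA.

With gate tied to drain, V_SG = V_SD ≥ V_SG − |V_th|, so the device is in saturation.
k_p = μ_pC_ox · (W/L) = 5.696 mA/V².
KCL at the drain: ½ k_p (V_SG − |V_th|)² = (V_DD − V_SG)/R.
Let x = V_SG − 1.48. Then 57.5 x² + x − 8.62 = 0, giving x = 0.378 V (positive root), so V_SG = 1.86 V.
I_D = (V_DD − V_SG)/R = (10.1 − 1.86) / 20.2 = 0.408 mA.

I_D = 0.408 mA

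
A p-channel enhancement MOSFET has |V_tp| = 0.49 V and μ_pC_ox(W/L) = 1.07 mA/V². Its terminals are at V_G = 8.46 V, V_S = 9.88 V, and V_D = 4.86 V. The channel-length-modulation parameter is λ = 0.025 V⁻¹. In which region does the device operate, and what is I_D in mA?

Saturation; I_D = 0.521 mA

V_SG = V_S − V_G = 9.88 − 8.46 = 1.42 V; V_SD = V_S − V_D = 9.88 − 4.86 = 5.02 V.
V_ov = V_SG − |V_tp| = 1.42 − 0.49 = 0.93 V.
Since V_SD = 5.02 V ≥ V_ov = 0.93 V, the device is in saturation.
I_D = ½ k_p V_ov² (1 + λ V_SD) = 0.5 × 1.07 × 0.93² × (1 + 0.025 × 5.02) = 0.521 mA.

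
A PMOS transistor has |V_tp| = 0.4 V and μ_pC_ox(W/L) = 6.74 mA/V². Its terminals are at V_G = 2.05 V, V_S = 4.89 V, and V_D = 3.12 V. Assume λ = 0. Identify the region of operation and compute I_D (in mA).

V_SG = V_S − V_G = 4.89 − 2.05 = 2.84 V; V_SD = V_S − V_D = 4.89 − 3.12 = 1.77 V.
V_ov = V_SG − |V_tp| = 2.84 − 0.4 = 2.44 V.
Since V_SD = 1.77 V < V_ov = 2.44 V, the device is in the triode region.
I_D = k_p [V_ov · V_SD − ½ V_SD²] = 6.74 × [2.44 × 1.77 − 0.5 × 1.77²] = 18.6 mA.

Triode; I_D = 18.6 mA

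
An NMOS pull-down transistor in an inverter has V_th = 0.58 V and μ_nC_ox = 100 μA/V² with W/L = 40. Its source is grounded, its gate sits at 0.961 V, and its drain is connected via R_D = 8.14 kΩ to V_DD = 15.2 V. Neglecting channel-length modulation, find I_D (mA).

I_D = 0.290 mA

V_GS = V_G = 0.961 V, so V_ov = 0.961 − 0.58 = 0.381 V.
k_n = μ_nC_ox · (W/L) = 4 mA/V².
Assume saturation: I_D = ½ k_n V_ov² = 0.5 × 4 × 0.381² = 0.29 mA, giving V_DS = V_DD − I_D R_D = 15.2 − 0.29 × 8.14 = 12.8 V.
V_DS = 12.8 V ≥ V_ov = 0.381 V, confirming saturation.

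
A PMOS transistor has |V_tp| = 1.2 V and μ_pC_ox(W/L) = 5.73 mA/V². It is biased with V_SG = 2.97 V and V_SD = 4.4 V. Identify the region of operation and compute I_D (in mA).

Saturation; I_D = 8.98 mA

V_ov = V_SG − |V_tp| = 2.97 − 1.2 = 1.77 V.
Since V_SD = 4.4 V ≥ V_ov = 1.77 V, the device is in saturation.
I_D = ½ k_p V_ov² = 0.5 × 5.73 × 1.77² = 8.98 mA.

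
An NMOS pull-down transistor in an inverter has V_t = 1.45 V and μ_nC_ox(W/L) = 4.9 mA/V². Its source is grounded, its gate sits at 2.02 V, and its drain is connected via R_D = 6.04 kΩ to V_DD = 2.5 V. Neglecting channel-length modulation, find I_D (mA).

V_GS = V_G = 2.02 V, so V_ov = 2.02 − 1.45 = 0.57 V.
Assume saturation: I_D = ½ k_n V_ov² = 0.5 × 4.9 × 0.57² = 0.796 mA, giving V_DS = V_DD − I_D R_D = 2.5 − 0.796 × 6.04 = -2.31 V.
But -2.31 V < V_ov = 0.57 V, so the device is actually in triode.
In triode I_D = k_n[V_ov V_DS − ½ V_DS²] and I_D = (V_DD − V_DS)/R_D. Equating: 14.8 V_DS² − 17.87 V_DS + 2.5 = 0, giving V_DS = 0.162 V (the root below V_ov).
I_D = (2.5 − 0.162) / 6.04 = 0.387 mA.

I_D = 0.387 mA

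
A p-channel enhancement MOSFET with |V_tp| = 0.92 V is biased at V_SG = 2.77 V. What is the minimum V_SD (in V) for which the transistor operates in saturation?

The boundary between triode and saturation is V_SD = V_SG − |V_tp| = V_ov.
V_ov = 2.77 − 0.92 = 1.85 V.

V_SD,sat = 1.85 V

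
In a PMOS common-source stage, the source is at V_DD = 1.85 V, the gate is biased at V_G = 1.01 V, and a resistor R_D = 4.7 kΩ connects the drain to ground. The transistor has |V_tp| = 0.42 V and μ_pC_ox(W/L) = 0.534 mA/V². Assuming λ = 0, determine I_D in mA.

V_SG = V_DD − V_G = 1.85 − 1.01 = 0.84 V, so V_ov = 0.84 − 0.42 = 0.42 V.
Assume saturation: I_D = ½ k_p V_ov² = 0.5 × 0.534 × 0.42² = 0.0471 mA, giving V_SD = V_DD − I_D R_D = 1.85 − 0.0471 × 4.7 = 1.63 V.
V_SD = 1.63 V ≥ V_ov = 0.42 V, confirming saturation.

I_D = 0.0471 mA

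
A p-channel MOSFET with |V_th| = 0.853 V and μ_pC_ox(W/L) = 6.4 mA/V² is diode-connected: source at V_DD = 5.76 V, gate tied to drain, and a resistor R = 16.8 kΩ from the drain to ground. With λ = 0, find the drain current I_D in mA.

With gate tied to drain, V_SG = V_SD ≥ V_SG − |V_th|, so the device is in saturation.
KCL at the drain: ½ k_p (V_SG − |V_th|)² = (V_DD − V_SG)/R.
Let x = V_SG − 0.853. Then 53.8 x² + x − 4.907 = 0, giving x = 0.293 V (positive root), so V_SG = 1.15 V.
I_D = (V_DD − V_SG)/R = (5.76 − 1.15) / 16.8 = 0.275 mA.

I_D = 0.275 mA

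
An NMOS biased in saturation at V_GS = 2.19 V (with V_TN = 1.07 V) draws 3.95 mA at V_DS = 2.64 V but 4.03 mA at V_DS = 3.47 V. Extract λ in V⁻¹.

λ = 0.0261 V⁻¹

With V_GS fixed, I_D ∝ (1 + λ V_DS) in saturation, so I_D2/I_D1 = (1 + λ V_DS2)/(1 + λ V_DS1).
4.03/3.95 = 1.02 = (1 + 3.47 λ)/(1 + 2.64 λ).
Solving: λ (I_D1 V_DS2 − I_D2 V_DS1) = I_D2 − I_D1, so λ = (4.03 − 3.95) / (3.95 × 3.47 − 4.03 × 2.64) = 0.08 / 3.07 = 0.0261 V⁻¹.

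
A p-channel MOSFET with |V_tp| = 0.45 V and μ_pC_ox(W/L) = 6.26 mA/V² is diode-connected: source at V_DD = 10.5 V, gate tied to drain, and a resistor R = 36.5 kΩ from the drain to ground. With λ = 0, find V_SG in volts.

With gate tied to drain, V_SG = V_SD ≥ V_SG − |V_tp|, so the device is in saturation.
KCL at the drain: ½ k_p (V_SG − |V_tp|)² = (V_DD − V_SG)/R.
Let x = V_SG − 0.45. Then 114 x² + x − 10.05 = 0, giving x = 0.292 V (positive root), so V_SG = 0.742 V.
I_D = (V_DD − V_SG)/R = (10.5 − 0.742) / 36.5 = 0.267 mA.

V_SG = 0.742 V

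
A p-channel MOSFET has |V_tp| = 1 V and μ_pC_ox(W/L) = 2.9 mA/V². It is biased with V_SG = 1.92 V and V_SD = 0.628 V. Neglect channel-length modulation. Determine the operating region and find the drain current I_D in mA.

V_ov = V_SG − |V_tp| = 1.92 − 1 = 0.92 V.
Since V_SD = 0.628 V < V_ov = 0.92 V, the device is in the triode region.
I_D = k_p [V_ov · V_SD − ½ V_SD²] = 2.9 × [0.92 × 0.628 − 0.5 × 0.628²] = 1.1 mA.

Triode; I_D = 1.10 mA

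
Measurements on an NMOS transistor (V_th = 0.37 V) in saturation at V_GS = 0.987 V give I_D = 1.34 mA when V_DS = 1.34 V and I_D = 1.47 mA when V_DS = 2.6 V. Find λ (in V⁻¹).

λ = 0.0859 V⁻¹

With V_GS fixed, I_D ∝ (1 + λ V_DS) in saturation, so I_D2/I_D1 = (1 + λ V_DS2)/(1 + λ V_DS1).
1.47/1.34 = 1.097 = (1 + 2.6 λ)/(1 + 1.34 λ).
Solving: λ (I_D1 V_DS2 − I_D2 V_DS1) = I_D2 − I_D1, so λ = (1.47 − 1.34) / (1.34 × 2.6 − 1.47 × 1.34) = 0.13 / 1.51 = 0.0859 V⁻¹.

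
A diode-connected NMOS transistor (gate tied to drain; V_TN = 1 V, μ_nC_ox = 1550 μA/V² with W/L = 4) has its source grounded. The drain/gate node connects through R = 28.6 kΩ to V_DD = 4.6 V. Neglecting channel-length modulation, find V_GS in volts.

With gate tied to drain, V_GS = V_DS ≥ V_GS − V_TN, so the device is in saturation.
k_n = μ_nC_ox · (W/L) = 6.2 mA/V².
KCL at the drain: ½ k_n (V_GS − V_TN)² = (V_DD − V_GS)/R.
Let x = V_GS − 1. Then 88.7 x² + x − 3.6 = 0, giving x = 0.196 V (positive root), so V_GS = 1.2 V.
I_D = (V_DD − V_GS)/R = (4.6 − 1.2) / 28.6 = 0.119 mA.

V_GS = 1.20 V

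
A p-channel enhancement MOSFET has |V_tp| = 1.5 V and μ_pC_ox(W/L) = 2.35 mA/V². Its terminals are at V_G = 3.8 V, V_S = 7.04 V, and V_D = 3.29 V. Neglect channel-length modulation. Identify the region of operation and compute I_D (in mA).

V_SG = V_S − V_G = 7.04 − 3.8 = 3.24 V; V_SD = V_S − V_D = 7.04 − 3.29 = 3.75 V.
V_ov = V_SG − |V_tp| = 3.24 − 1.5 = 1.74 V.
Since V_SD = 3.75 V ≥ V_ov = 1.74 V, the device is in saturation.
I_D = ½ k_p V_ov² = 0.5 × 2.35 × 1.74² = 3.56 mA.

Saturation; I_D = 3.56 mA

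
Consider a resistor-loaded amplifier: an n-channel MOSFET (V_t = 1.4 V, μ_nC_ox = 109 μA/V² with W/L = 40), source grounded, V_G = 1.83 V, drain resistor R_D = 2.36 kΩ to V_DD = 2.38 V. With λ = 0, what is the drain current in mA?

I_D = 0.403 mA

V_GS = V_G = 1.83 V, so V_ov = 1.83 − 1.4 = 0.43 V.
k_n = μ_nC_ox · (W/L) = 4.36 mA/V².
Assume saturation: I_D = ½ k_n V_ov² = 0.5 × 4.36 × 0.43² = 0.403 mA, giving V_DS = V_DD − I_D R_D = 2.38 − 0.403 × 2.36 = 1.43 V.
V_DS = 1.43 V ≥ V_ov = 0.43 V, confirming saturation.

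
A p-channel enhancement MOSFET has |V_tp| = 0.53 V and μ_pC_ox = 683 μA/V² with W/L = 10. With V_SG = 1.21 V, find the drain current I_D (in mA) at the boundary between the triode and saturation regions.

At the boundary V_SD = V_ov = V_SG − |V_tp| = 1.21 − 0.53 = 0.68 V.
k_p = μ_pC_ox · (W/L) = 6.83 mA/V².
I_D = ½ k_p V_ov² = 0.5 × 6.83 × 0.68² = 1.58 mA.

I_D = 1.58 mA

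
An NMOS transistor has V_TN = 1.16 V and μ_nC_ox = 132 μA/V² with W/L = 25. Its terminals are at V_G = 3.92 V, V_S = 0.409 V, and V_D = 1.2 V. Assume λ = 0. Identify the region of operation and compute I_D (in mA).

V_GS = V_G − V_S = 3.92 − 0.409 = 3.51 V; V_DS = V_D − V_S = 1.2 − 0.409 = 0.791 V.
k_n = μ_nC_ox · (W/L) = 3.3 mA/V².
V_ov = V_GS − V_TN = 3.51 − 1.16 = 2.35 V.
Since V_DS = 0.791 V < V_ov = 2.35 V, the device is in the triode region.
I_D = k_n [V_ov · V_DS − ½ V_DS²] = 3.3 × [2.35 × 0.791 − 0.5 × 0.791²] = 5.1 mA.

Triode; I_D = 5.10 mA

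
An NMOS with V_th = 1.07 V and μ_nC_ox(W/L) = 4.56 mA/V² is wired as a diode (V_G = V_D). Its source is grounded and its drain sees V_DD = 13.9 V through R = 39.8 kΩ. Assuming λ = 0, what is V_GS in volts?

With gate tied to drain, V_GS = V_DS ≥ V_GS − V_th, so the device is in saturation.
KCL at the drain: ½ k_n (V_GS − V_th)² = (V_DD − V_GS)/R.
Let x = V_GS − 1.07. Then 90.7 x² + x − 12.83 = 0, giving x = 0.371 V (positive root), so V_GS = 1.44 V.
I_D = (V_DD − V_GS)/R = (13.9 − 1.44) / 39.8 = 0.313 mA.

V_GS = 1.44 V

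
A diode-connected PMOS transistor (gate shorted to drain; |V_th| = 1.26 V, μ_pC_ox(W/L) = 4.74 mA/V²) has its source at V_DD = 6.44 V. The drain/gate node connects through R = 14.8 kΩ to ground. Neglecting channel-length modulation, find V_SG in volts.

With gate tied to drain, V_SG = V_SD ≥ V_SG − |V_th|, so the device is in saturation.
KCL at the drain: ½ k_p (V_SG − |V_th|)² = (V_DD − V_SG)/R.
Let x = V_SG − 1.26. Then 35.1 x² + x − 5.18 = 0, giving x = 0.37 V (positive root), so V_SG = 1.63 V.
I_D = (V_DD − V_SG)/R = (6.44 − 1.63) / 14.8 = 0.325 mA.

V_SG = 1.63 V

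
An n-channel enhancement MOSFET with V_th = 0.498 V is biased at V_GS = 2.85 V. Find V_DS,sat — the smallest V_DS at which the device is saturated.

V_DS,sat = 2.35 V

The boundary between triode and saturation is V_DS = V_GS − V_th = V_ov.
V_ov = 2.85 − 0.498 = 2.35 V.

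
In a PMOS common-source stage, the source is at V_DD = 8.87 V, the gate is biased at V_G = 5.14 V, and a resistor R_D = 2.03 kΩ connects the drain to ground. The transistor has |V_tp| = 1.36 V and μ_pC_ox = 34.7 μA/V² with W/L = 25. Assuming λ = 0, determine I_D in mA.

V_SG = V_DD − V_G = 8.87 − 5.14 = 3.73 V, so V_ov = 3.73 − 1.36 = 2.37 V.
k_p = μ_pC_ox · (W/L) = 0.8675 mA/V².
Assume saturation: I_D = ½ k_p V_ov² = 0.5 × 0.8675 × 2.37² = 2.44 mA, giving V_SD = V_DD − I_D R_D = 8.87 − 2.44 × 2.03 = 3.92 V.
V_SD = 3.92 V ≥ V_ov = 2.37 V, confirming saturation.

I_D = 2.44 mA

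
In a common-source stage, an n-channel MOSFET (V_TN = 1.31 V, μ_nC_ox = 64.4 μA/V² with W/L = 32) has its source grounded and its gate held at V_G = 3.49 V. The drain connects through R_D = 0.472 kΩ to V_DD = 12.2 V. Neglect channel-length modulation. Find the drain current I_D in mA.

V_GS = V_G = 3.49 V, so V_ov = 3.49 − 1.31 = 2.18 V.
k_n = μ_nC_ox · (W/L) = 2.061 mA/V².
Assume saturation: I_D = ½ k_n V_ov² = 0.5 × 2.061 × 2.18² = 4.9 mA, giving V_DS = V_DD − I_D R_D = 12.2 − 4.9 × 0.472 = 9.89 V.
V_DS = 9.89 V ≥ V_ov = 2.18 V, confirming saturation.

I_D = 4.90 mA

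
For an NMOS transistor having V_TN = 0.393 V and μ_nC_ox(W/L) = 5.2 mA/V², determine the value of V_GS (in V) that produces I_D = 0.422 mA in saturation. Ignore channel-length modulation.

In saturation I_D = ½ k_n (V_GS − V_TN)², so V_GS − V_TN = √(2 I_D / k_n) = √(2 × 0.422 / 5.2) = 0.403 V.
V_GS = 0.393 + 0.403 = 0.796 V.

V_GS = 0.796 V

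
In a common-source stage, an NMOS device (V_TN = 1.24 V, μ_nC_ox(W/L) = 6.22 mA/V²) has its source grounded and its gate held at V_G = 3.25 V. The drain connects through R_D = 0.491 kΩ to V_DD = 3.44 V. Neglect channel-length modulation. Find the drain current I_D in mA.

V_GS = V_G = 3.25 V, so V_ov = 3.25 − 1.24 = 2.01 V.
Assume saturation: I_D = ½ k_n V_ov² = 0.5 × 6.22 × 2.01² = 12.6 mA, giving V_DS = V_DD − I_D R_D = 3.44 − 12.6 × 0.491 = -2.73 V.
But -2.73 V < V_ov = 2.01 V, so the device is actually in triode.
In triode I_D = k_n[V_ov V_DS − ½ V_DS²] and I_D = (V_DD − V_DS)/R_D. Equating: 1.53 V_DS² − 7.139 V_DS + 3.44 = 0, giving V_DS = 0.546 V (the root below V_ov).
I_D = (3.44 − 0.546) / 0.491 = 5.9 mA.

I_D = 5.90 mA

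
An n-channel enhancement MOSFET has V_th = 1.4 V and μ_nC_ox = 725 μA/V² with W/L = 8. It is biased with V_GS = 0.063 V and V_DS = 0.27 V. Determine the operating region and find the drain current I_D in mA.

Cutoff; I_D = 0 mA

V_GS = 0.063 V < V_th = 1.4 V, so the transistor is in cutoff.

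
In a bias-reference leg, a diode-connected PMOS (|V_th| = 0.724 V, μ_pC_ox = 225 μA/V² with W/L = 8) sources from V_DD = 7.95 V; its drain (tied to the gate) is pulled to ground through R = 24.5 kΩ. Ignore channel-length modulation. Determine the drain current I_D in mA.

With gate tied to drain, V_SG = V_SD ≥ V_SG − |V_th|, so the device is in saturation.
k_p = μ_pC_ox · (W/L) = 1.8 mA/V².
KCL at the drain: ½ k_p (V_SG − |V_th|)² = (V_DD − V_SG)/R.
Let x = V_SG − 0.724. Then 22.1 x² + x − 7.226 = 0, giving x = 0.55 V (positive root), so V_SG = 1.27 V.
I_D = (V_DD − V_SG)/R = (7.95 − 1.27) / 24.5 = 0.272 mA.

I_D = 0.272 mA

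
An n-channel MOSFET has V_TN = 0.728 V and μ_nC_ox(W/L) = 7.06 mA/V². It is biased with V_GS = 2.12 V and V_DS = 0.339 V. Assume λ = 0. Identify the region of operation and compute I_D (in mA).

Triode; I_D = 2.93 mA

V_ov = V_GS − V_TN = 2.12 − 0.728 = 1.39 V.
Since V_DS = 0.339 V < V_ov = 1.39 V, the device is in the triode region.
I_D = k_n [V_ov · V_DS − ½ V_DS²] = 7.06 × [1.39 × 0.339 − 0.5 × 0.339²] = 2.93 mA.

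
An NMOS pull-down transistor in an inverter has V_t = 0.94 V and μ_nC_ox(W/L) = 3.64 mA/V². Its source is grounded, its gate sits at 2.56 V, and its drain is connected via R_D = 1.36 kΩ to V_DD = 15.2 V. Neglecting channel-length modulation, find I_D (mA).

I_D = 4.78 mA

V_GS = V_G = 2.56 V, so V_ov = 2.56 − 0.94 = 1.62 V.
Assume saturation: I_D = ½ k_n V_ov² = 0.5 × 3.64 × 1.62² = 4.78 mA, giving V_DS = V_DD − I_D R_D = 15.2 − 4.78 × 1.36 = 8.7 V.
V_DS = 8.7 V ≥ V_ov = 1.62 V, confirming saturation.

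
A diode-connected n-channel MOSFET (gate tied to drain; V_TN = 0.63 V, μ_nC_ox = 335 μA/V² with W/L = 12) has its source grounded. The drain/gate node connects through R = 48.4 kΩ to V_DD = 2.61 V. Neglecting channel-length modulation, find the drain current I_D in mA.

With gate tied to drain, V_GS = V_DS ≥ V_GS − V_TN, so the device is in saturation.
k_n = μ_nC_ox · (W/L) = 4.02 mA/V².
KCL at the drain: ½ k_n (V_GS − V_TN)² = (V_DD − V_GS)/R.
Let x = V_GS − 0.63. Then 97.3 x² + x − 1.98 = 0, giving x = 0.138 V (positive root), so V_GS = 0.768 V.
I_D = (V_DD − V_GS)/R = (2.61 − 0.768) / 48.4 = 0.0381 mA.

I_D = 0.0381 mA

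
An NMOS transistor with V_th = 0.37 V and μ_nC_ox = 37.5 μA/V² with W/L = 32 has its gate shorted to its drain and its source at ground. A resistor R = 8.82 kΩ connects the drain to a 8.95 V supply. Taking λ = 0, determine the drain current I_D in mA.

I_D = 0.839 mA

With gate tied to drain, V_GS = V_DS ≥ V_GS − V_th, so the device is in saturation.
k_n = μ_nC_ox · (W/L) = 1.2 mA/V².
KCL at the drain: ½ k_n (V_GS − V_th)² = (V_DD − V_GS)/R.
Let x = V_GS − 0.37. Then 5.29 x² + x − 8.58 = 0, giving x = 1.18 V (positive root), so V_GS = 1.55 V.
I_D = (V_DD − V_GS)/R = (8.95 − 1.55) / 8.82 = 0.839 mA.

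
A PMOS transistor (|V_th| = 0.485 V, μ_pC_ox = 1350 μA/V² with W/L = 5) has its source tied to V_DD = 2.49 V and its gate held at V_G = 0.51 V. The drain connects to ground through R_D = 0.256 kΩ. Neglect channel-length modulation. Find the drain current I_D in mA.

V_SG = V_DD − V_G = 2.49 − 0.51 = 1.98 V, so V_ov = 1.98 − 0.485 = 1.5 V.
k_p = μ_pC_ox · (W/L) = 6.75 mA/V².
Assume saturation: I_D = ½ k_p V_ov² = 0.5 × 6.75 × 1.5² = 7.54 mA, giving V_SD = V_DD − I_D R_D = 2.49 − 7.54 × 0.256 = 0.559 V.
But 0.559 V < V_ov = 1.5 V, so the device is actually in triode.
In triode I_D = k_p[V_ov V_SD − ½ V_SD²] and I_D = (V_DD − V_SD)/R_D. Equating: 0.864 V_SD² − 3.583 V_SD + 2.49 = 0, giving V_SD = 0.883 V (the root below V_ov).
I_D = (2.49 − 0.883) / 0.256 = 6.28 mA.

I_D = 6.28 mA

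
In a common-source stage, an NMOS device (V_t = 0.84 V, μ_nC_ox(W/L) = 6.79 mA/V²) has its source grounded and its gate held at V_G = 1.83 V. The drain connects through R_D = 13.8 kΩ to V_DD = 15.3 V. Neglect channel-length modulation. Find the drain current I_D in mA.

I_D = 1.10 mA

V_GS = V_G = 1.83 V, so V_ov = 1.83 − 0.84 = 0.99 V.
Assume saturation: I_D = ½ k_n V_ov² = 0.5 × 6.79 × 0.99² = 3.33 mA, giving V_DS = V_DD − I_D R_D = 15.3 − 3.33 × 13.8 = -30.6 V.
But -30.6 V < V_ov = 0.99 V, so the device is actually in triode.
In triode I_D = k_n[V_ov V_DS − ½ V_DS²] and I_D = (V_DD − V_DS)/R_D. Equating: 46.9 V_DS² − 93.76 V_DS + 15.3 = 0, giving V_DS = 0.179 V (the root below V_ov).
I_D = (15.3 − 0.179) / 13.8 = 1.1 mA.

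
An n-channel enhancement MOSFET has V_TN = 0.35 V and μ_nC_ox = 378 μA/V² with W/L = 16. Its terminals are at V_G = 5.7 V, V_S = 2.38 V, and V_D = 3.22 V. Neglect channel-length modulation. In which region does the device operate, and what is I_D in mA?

V_GS = V_G − V_S = 5.7 − 2.38 = 3.32 V; V_DS = V_D − V_S = 3.22 − 2.38 = 0.84 V.
k_n = μ_nC_ox · (W/L) = 6.048 mA/V².
V_ov = V_GS − V_TN = 3.32 − 0.35 = 2.97 V.
Since V_DS = 0.84 V < V_ov = 2.97 V, the device is in the triode region.
I_D = k_n [V_ov · V_DS − ½ V_DS²] = 6.048 × [2.97 × 0.84 − 0.5 × 0.84²] = 13 mA.

Triode; I_D = 13.0 mA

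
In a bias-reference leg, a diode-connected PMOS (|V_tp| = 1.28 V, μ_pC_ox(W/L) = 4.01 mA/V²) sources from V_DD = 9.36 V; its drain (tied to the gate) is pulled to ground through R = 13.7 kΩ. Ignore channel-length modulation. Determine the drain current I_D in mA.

I_D = 0.551 mA

With gate tied to drain, V_SG = V_SD ≥ V_SG − |V_tp|, so the device is in saturation.
KCL at the drain: ½ k_p (V_SG − |V_tp|)² = (V_DD − V_SG)/R.
Let x = V_SG − 1.28. Then 27.5 x² + x − 8.08 = 0, giving x = 0.524 V (positive root), so V_SG = 1.8 V.
I_D = (V_DD − V_SG)/R = (9.36 − 1.8) / 13.7 = 0.551 mA.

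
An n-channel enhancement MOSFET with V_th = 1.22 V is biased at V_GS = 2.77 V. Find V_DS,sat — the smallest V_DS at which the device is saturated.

The boundary between triode and saturation is V_DS = V_GS − V_th = V_ov.
V_ov = 2.77 − 1.22 = 1.55 V.

V_DS,sat = 1.55 V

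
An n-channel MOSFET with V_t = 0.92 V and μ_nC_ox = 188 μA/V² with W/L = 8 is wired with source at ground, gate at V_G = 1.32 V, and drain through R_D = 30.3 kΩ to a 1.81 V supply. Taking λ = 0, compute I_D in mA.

I_D = 0.0562 mA

V_GS = V_G = 1.32 V, so V_ov = 1.32 − 0.92 = 0.4 V.
k_n = μ_nC_ox · (W/L) = 1.504 mA/V².
Assume saturation: I_D = ½ k_n V_ov² = 0.5 × 1.504 × 0.4² = 0.12 mA, giving V_DS = V_DD − I_D R_D = 1.81 − 0.12 × 30.3 = -1.84 V.
But -1.84 V < V_ov = 0.4 V, so the device is actually in triode.
In triode I_D = k_n[V_ov V_DS − ½ V_DS²] and I_D = (V_DD − V_DS)/R_D. Equating: 22.8 V_DS² − 19.23 V_DS + 1.81 = 0, giving V_DS = 0.108 V (the root below V_ov).
I_D = (1.81 − 0.108) / 30.3 = 0.0562 mA.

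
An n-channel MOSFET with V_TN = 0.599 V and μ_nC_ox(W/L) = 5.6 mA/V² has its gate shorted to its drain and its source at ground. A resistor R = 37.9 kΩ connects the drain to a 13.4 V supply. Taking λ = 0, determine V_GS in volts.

With gate tied to drain, V_GS = V_DS ≥ V_GS − V_TN, so the device is in saturation.
KCL at the drain: ½ k_n (V_GS − V_TN)² = (V_DD − V_GS)/R.
Let x = V_GS − 0.599. Then 106 x² + x − 12.8 = 0, giving x = 0.343 V (positive root), so V_GS = 0.942 V.
I_D = (V_DD − V_GS)/R = (13.4 − 0.942) / 37.9 = 0.329 mA.

V_GS = 0.942 V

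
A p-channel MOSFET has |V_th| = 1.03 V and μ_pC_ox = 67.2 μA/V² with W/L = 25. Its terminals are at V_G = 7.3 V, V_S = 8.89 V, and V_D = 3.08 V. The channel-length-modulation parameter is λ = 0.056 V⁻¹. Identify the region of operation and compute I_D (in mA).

Saturation; I_D = 0.349 mA

V_SG = V_S − V_G = 8.89 − 7.3 = 1.59 V; V_SD = V_S − V_D = 8.89 − 3.08 = 5.81 V.
k_p = μ_pC_ox · (W/L) = 1.68 mA/V².
V_ov = V_SG − |V_th| = 1.59 − 1.03 = 0.56 V.
Since V_SD = 5.81 V ≥ V_ov = 0.56 V, the device is in saturation.
I_D = ½ k_p V_ov² (1 + λ V_SD) = 0.5 × 1.68 × 0.56² × (1 + 0.056 × 5.81) = 0.349 mA.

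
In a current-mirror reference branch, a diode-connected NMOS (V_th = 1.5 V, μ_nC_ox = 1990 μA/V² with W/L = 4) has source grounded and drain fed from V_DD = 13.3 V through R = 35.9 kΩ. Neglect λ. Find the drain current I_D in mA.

I_D = 0.321 mA

With gate tied to drain, V_GS = V_DS ≥ V_GS − V_th, so the device is in saturation.
k_n = μ_nC_ox · (W/L) = 7.96 mA/V².
KCL at the drain: ½ k_n (V_GS − V_th)² = (V_DD − V_GS)/R.
Let x = V_GS − 1.5. Then 143 x² + x − 11.8 = 0, giving x = 0.284 V (positive root), so V_GS = 1.78 V.
I_D = (V_DD − V_GS)/R = (13.3 − 1.78) / 35.9 = 0.321 mA.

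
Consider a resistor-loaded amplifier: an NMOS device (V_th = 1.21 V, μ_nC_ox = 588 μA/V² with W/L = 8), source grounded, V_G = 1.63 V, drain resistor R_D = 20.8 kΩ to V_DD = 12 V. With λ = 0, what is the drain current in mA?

I_D = 0.415 mA

V_GS = V_G = 1.63 V, so V_ov = 1.63 − 1.21 = 0.42 V.
k_n = μ_nC_ox · (W/L) = 4.704 mA/V².
Assume saturation: I_D = ½ k_n V_ov² = 0.5 × 4.704 × 0.42² = 0.415 mA, giving V_DS = V_DD − I_D R_D = 12 − 0.415 × 20.8 = 3.37 V.
V_DS = 3.37 V ≥ V_ov = 0.42 V, confirming saturation.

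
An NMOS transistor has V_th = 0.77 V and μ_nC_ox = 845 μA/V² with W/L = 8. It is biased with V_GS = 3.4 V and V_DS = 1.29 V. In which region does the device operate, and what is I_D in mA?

Triode; I_D = 17.3 mA

k_n = μ_nC_ox · (W/L) = 6.76 mA/V².
V_ov = V_GS − V_th = 3.4 − 0.77 = 2.63 V.
Since V_DS = 1.29 V < V_ov = 2.63 V, the device is in the triode region.
I_D = k_n [V_ov · V_DS − ½ V_DS²] = 6.76 × [2.63 × 1.29 − 0.5 × 1.29²] = 17.3 mA.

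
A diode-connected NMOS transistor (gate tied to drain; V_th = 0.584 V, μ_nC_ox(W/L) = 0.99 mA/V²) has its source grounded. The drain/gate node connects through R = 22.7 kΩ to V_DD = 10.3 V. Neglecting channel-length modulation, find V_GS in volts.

V_GS = 1.47 V

With gate tied to drain, V_GS = V_DS ≥ V_GS − V_th, so the device is in saturation.
KCL at the drain: ½ k_n (V_GS − V_th)² = (V_DD − V_GS)/R.
Let x = V_GS − 0.584. Then 11.2 x² + x − 9.716 = 0, giving x = 0.886 V (positive root), so V_GS = 1.47 V.
I_D = (V_DD − V_GS)/R = (10.3 − 1.47) / 22.7 = 0.389 mA.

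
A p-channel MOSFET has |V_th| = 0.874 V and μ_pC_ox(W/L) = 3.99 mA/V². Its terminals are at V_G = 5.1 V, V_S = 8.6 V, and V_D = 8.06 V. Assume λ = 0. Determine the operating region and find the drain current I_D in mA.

Triode; I_D = 5.08 mA

V_SG = V_S − V_G = 8.6 − 5.1 = 3.5 V; V_SD = V_S − V_D = 8.6 − 8.06 = 0.54 V.
V_ov = V_SG − |V_th| = 3.5 − 0.874 = 2.63 V.
Since V_SD = 0.54 V < V_ov = 2.63 V, the device is in the triode region.
I_D = k_p [V_ov · V_SD − ½ V_SD²] = 3.99 × [2.63 × 0.54 − 0.5 × 0.54²] = 5.08 mA.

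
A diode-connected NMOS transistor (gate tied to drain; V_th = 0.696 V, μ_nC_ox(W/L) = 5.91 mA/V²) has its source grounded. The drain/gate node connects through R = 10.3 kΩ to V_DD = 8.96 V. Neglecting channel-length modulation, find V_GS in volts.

With gate tied to drain, V_GS = V_DS ≥ V_GS − V_th, so the device is in saturation.
KCL at the drain: ½ k_n (V_GS − V_th)² = (V_DD − V_GS)/R.
Let x = V_GS − 0.696. Then 30.4 x² + x − 8.264 = 0, giving x = 0.505 V (positive root), so V_GS = 1.2 V.
I_D = (V_DD − V_GS)/R = (8.96 − 1.2) / 10.3 = 0.753 mA.

V_GS = 1.20 V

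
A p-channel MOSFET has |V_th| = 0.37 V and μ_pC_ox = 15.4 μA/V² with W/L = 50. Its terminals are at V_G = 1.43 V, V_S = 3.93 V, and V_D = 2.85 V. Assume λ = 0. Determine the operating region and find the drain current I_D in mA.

Triode; I_D = 1.32 mA

V_SG = V_S − V_G = 3.93 − 1.43 = 2.5 V; V_SD = V_S − V_D = 3.93 − 2.85 = 1.08 V.
k_p = μ_pC_ox · (W/L) = 0.77 mA/V².
V_ov = V_SG − |V_th| = 2.5 − 0.37 = 2.13 V.
Since V_SD = 1.08 V < V_ov = 2.13 V, the device is in the triode region.
I_D = k_p [V_ov · V_SD − ½ V_SD²] = 0.77 × [2.13 × 1.08 − 0.5 × 1.08²] = 1.32 mA.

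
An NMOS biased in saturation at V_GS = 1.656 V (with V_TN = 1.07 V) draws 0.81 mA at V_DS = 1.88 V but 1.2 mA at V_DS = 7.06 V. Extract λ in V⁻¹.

λ = 0.113 V⁻¹

With V_GS fixed, I_D ∝ (1 + λ V_DS) in saturation, so I_D2/I_D1 = (1 + λ V_DS2)/(1 + λ V_DS1).
1.2/0.81 = 1.481 = (1 + 7.06 λ)/(1 + 1.88 λ).
Solving: λ (I_D1 V_DS2 − I_D2 V_DS1) = I_D2 − I_D1, so λ = (1.2 − 0.81) / (0.81 × 7.06 − 1.2 × 1.88) = 0.39 / 3.46 = 0.113 V⁻¹.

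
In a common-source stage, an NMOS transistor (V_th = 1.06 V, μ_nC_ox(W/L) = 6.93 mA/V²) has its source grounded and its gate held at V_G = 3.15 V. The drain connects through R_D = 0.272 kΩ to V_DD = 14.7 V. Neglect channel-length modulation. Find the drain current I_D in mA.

I_D = 15.1 mA

V_GS = V_G = 3.15 V, so V_ov = 3.15 − 1.06 = 2.09 V.
Assume saturation: I_D = ½ k_n V_ov² = 0.5 × 6.93 × 2.09² = 15.1 mA, giving V_DS = V_DD − I_D R_D = 14.7 − 15.1 × 0.272 = 10.6 V.
V_DS = 10.6 V ≥ V_ov = 2.09 V, confirming saturation.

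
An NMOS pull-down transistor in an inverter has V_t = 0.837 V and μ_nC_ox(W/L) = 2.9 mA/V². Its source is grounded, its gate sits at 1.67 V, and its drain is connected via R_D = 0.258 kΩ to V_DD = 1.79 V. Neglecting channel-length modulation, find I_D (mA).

V_GS = V_G = 1.67 V, so V_ov = 1.67 − 0.837 = 0.833 V.
Assume saturation: I_D = ½ k_n V_ov² = 0.5 × 2.9 × 0.833² = 1.01 mA, giving V_DS = V_DD − I_D R_D = 1.79 − 1.01 × 0.258 = 1.53 V.
V_DS = 1.53 V ≥ V_ov = 0.833 V, confirming saturation.

I_D = 1.01 mA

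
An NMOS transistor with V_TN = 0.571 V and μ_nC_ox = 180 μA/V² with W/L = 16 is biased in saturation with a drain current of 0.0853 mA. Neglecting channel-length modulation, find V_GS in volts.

k_n = μ_nC_ox · (W/L) = 2.88 mA/V².
In saturation I_D = ½ k_n (V_GS − V_TN)², so V_GS − V_TN = √(2 I_D / k_n) = √(2 × 0.0853 / 2.88) = 0.243 V.
V_GS = 0.571 + 0.243 = 0.814 V.

V_GS = 0.814 V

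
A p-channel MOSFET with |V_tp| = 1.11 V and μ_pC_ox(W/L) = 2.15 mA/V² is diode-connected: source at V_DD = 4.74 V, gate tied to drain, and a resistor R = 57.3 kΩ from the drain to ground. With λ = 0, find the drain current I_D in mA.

I_D = 0.0593 mA

With gate tied to drain, V_SG = V_SD ≥ V_SG − |V_tp|, so the device is in saturation.
KCL at the drain: ½ k_p (V_SG − |V_tp|)² = (V_DD − V_SG)/R.
Let x = V_SG − 1.11. Then 61.6 x² + x − 3.63 = 0, giving x = 0.235 V (positive root), so V_SG = 1.34 V.
I_D = (V_DD − V_SG)/R = (4.74 − 1.34) / 57.3 = 0.0593 mA.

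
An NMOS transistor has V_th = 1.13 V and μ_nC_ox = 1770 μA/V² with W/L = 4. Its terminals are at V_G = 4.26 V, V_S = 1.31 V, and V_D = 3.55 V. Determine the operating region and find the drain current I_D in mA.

V_GS = V_G − V_S = 4.26 − 1.31 = 2.95 V; V_DS = V_D − V_S = 3.55 − 1.31 = 2.24 V.
k_n = μ_nC_ox · (W/L) = 7.08 mA/V².
V_ov = V_GS − V_th = 2.95 − 1.13 = 1.82 V.
Since V_DS = 2.24 V ≥ V_ov = 1.82 V, the device is in saturation.
I_D = ½ k_n V_ov² = 0.5 × 7.08 × 1.82² = 11.7 mA.

Saturation; I_D = 11.7 mA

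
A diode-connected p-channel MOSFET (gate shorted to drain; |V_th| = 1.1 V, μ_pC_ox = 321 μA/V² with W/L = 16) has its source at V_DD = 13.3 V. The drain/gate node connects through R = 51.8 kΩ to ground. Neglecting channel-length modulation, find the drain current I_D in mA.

With gate tied to drain, V_SG = V_SD ≥ V_SG − |V_th|, so the device is in saturation.
k_p = μ_pC_ox · (W/L) = 5.136 mA/V².
KCL at the drain: ½ k_p (V_SG − |V_th|)² = (V_DD − V_SG)/R.
Let x = V_SG − 1.1. Then 133 x² + x − 12.2 = 0, giving x = 0.299 V (positive root), so V_SG = 1.4 V.
I_D = (V_DD − V_SG)/R = (13.3 − 1.4) / 51.8 = 0.23 mA.

I_D = 0.230 mA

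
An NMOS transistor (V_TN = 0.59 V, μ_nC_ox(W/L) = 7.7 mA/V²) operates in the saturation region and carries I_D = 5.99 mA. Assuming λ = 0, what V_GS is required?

V_GS = 1.84 V

In saturation I_D = ½ k_n (V_GS − V_TN)², so V_GS − V_TN = √(2 I_D / k_n) = √(2 × 5.99 / 7.7) = 1.25 V.
V_GS = 0.59 + 1.25 = 1.84 V.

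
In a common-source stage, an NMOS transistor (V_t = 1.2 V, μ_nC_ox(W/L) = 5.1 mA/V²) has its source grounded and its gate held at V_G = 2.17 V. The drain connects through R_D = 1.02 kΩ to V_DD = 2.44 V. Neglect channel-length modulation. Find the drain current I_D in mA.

V_GS = V_G = 2.17 V, so V_ov = 2.17 − 1.2 = 0.97 V.
Assume saturation: I_D = ½ k_n V_ov² = 0.5 × 5.1 × 0.97² = 2.4 mA, giving V_DS = V_DD − I_D R_D = 2.44 − 2.4 × 1.02 = -0.00728 V.
But -0.00728 V < V_ov = 0.97 V, so the device is actually in triode.
In triode I_D = k_n[V_ov V_DS − ½ V_DS²] and I_D = (V_DD − V_DS)/R_D. Equating: 2.6 V_DS² − 6.046 V_DS + 2.44 = 0, giving V_DS = 0.52 V (the root below V_ov).
I_D = (2.44 − 0.52) / 1.02 = 1.88 mA.

I_D = 1.88 mA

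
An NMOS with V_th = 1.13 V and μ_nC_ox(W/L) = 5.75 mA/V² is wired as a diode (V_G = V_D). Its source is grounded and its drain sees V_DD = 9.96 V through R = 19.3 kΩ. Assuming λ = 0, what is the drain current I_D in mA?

With gate tied to drain, V_GS = V_DS ≥ V_GS − V_th, so the device is in saturation.
KCL at the drain: ½ k_n (V_GS − V_th)² = (V_DD − V_GS)/R.
Let x = V_GS − 1.13. Then 55.5 x² + x − 8.83 = 0, giving x = 0.39 V (positive root), so V_GS = 1.52 V.
I_D = (V_DD − V_GS)/R = (9.96 − 1.52) / 19.3 = 0.437 mA.

I_D = 0.437 mA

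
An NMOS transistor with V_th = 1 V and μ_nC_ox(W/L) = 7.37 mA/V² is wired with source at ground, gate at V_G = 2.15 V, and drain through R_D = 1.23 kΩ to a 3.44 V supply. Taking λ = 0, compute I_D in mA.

I_D = 2.51 mA

V_GS = V_G = 2.15 V, so V_ov = 2.15 − 1 = 1.15 V.
Assume saturation: I_D = ½ k_n V_ov² = 0.5 × 7.37 × 1.15² = 4.87 mA, giving V_DS = V_DD − I_D R_D = 3.44 − 4.87 × 1.23 = -2.55 V.
But -2.55 V < V_ov = 1.15 V, so the device is actually in triode.
In triode I_D = k_n[V_ov V_DS − ½ V_DS²] and I_D = (V_DD − V_DS)/R_D. Equating: 4.53 V_DS² − 11.42 V_DS + 3.44 = 0, giving V_DS = 0.35 V (the root below V_ov).
I_D = (3.44 − 0.35) / 1.23 = 2.51 mA.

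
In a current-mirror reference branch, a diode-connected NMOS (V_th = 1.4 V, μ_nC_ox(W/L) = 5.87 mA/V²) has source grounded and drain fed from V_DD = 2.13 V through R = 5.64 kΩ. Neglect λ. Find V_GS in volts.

With gate tied to drain, V_GS = V_DS ≥ V_GS − V_th, so the device is in saturation.
KCL at the drain: ½ k_n (V_GS − V_th)² = (V_DD − V_GS)/R.
Let x = V_GS − 1.4. Then 16.6 x² + x − 0.73 = 0, giving x = 0.182 V (positive root), so V_GS = 1.58 V.
I_D = (V_DD − V_GS)/R = (2.13 − 1.58) / 5.64 = 0.0972 mA.

V_GS = 1.58 V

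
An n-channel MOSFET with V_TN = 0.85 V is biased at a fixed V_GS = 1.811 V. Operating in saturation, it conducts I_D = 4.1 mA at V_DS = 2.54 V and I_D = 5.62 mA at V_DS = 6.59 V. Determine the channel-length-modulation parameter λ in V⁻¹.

With V_GS fixed, I_D ∝ (1 + λ V_DS) in saturation, so I_D2/I_D1 = (1 + λ V_DS2)/(1 + λ V_DS1).
5.62/4.1 = 1.371 = (1 + 6.59 λ)/(1 + 2.54 λ).
Solving: λ (I_D1 V_DS2 − I_D2 V_DS1) = I_D2 − I_D1, so λ = (5.62 − 4.1) / (4.1 × 6.59 − 5.62 × 2.54) = 1.52 / 12.7 = 0.119 V⁻¹.

λ = 0.119 V⁻¹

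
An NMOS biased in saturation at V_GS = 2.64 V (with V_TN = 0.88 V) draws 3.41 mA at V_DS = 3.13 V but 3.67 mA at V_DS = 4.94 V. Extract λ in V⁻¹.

With V_GS fixed, I_D ∝ (1 + λ V_DS) in saturation, so I_D2/I_D1 = (1 + λ V_DS2)/(1 + λ V_DS1).
3.67/3.41 = 1.076 = (1 + 4.94 λ)/(1 + 3.13 λ).
Solving: λ (I_D1 V_DS2 − I_D2 V_DS1) = I_D2 − I_D1, so λ = (3.67 − 3.41) / (3.41 × 4.94 − 3.67 × 3.13) = 0.26 / 5.36 = 0.0485 V⁻¹.

λ = 0.0485 V⁻¹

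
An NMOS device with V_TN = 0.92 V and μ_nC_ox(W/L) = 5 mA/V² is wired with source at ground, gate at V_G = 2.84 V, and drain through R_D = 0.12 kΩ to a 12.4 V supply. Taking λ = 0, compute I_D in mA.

V_GS = V_G = 2.84 V, so V_ov = 2.84 − 0.92 = 1.92 V.
Assume saturation: I_D = ½ k_n V_ov² = 0.5 × 5 × 1.92² = 9.22 mA, giving V_DS = V_DD − I_D R_D = 12.4 − 9.22 × 0.12 = 11.3 V.
V_DS = 11.3 V ≥ V_ov = 1.92 V, confirming saturation.

I_D = 9.22 mA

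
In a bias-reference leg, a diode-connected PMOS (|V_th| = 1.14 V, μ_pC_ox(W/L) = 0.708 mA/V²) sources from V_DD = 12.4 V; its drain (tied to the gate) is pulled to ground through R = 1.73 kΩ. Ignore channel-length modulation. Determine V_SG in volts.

V_SG = 4.69 V

With gate tied to drain, V_SG = V_SD ≥ V_SG − |V_th|, so the device is in saturation.
KCL at the drain: ½ k_p (V_SG − |V_th|)² = (V_DD − V_SG)/R.
Let x = V_SG − 1.14. Then 0.612 x² + x − 11.26 = 0, giving x = 3.55 V (positive root), so V_SG = 4.69 V.
I_D = (V_DD − V_SG)/R = (12.4 − 4.69) / 1.73 = 4.46 mA.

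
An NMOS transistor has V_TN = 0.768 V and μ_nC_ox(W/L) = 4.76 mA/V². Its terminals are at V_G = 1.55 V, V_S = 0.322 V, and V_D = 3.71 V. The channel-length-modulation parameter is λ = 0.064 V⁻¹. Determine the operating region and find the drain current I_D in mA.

Saturation; I_D = 0.613 mA

V_GS = V_G − V_S = 1.55 − 0.322 = 1.23 V; V_DS = V_D − V_S = 3.71 − 0.322 = 3.39 V.
V_ov = V_GS − V_TN = 1.23 − 0.768 = 0.46 V.
Since V_DS = 3.39 V ≥ V_ov = 0.46 V, the device is in saturation.
I_D = ½ k_n V_ov² (1 + λ V_DS) = 0.5 × 4.76 × 0.46² × (1 + 0.064 × 3.39) = 0.613 mA.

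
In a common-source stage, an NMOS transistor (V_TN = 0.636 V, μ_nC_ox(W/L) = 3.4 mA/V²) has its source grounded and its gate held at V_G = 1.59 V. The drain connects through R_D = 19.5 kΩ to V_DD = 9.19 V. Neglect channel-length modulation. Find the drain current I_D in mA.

I_D = 0.463 mA

V_GS = V_G = 1.59 V, so V_ov = 1.59 − 0.636 = 0.954 V.
Assume saturation: I_D = ½ k_n V_ov² = 0.5 × 3.4 × 0.954² = 1.55 mA, giving V_DS = V_DD − I_D R_D = 9.19 − 1.55 × 19.5 = -21 V.
But -21 V < V_ov = 0.954 V, so the device is actually in triode.
In triode I_D = k_n[V_ov V_DS − ½ V_DS²] and I_D = (V_DD − V_DS)/R_D. Equating: 33.1 V_DS² − 64.25 V_DS + 9.19 = 0, giving V_DS = 0.156 V (the root below V_ov).
I_D = (9.19 − 0.156) / 19.5 = 0.463 mA.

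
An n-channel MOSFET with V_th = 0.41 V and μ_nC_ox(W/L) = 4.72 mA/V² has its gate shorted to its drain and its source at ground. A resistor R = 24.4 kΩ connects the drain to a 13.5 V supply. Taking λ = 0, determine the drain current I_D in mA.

I_D = 0.517 mA

With gate tied to drain, V_GS = V_DS ≥ V_GS − V_th, so the device is in saturation.
KCL at the drain: ½ k_n (V_GS − V_th)² = (V_DD − V_GS)/R.
Let x = V_GS − 0.41. Then 57.6 x² + x − 13.09 = 0, giving x = 0.468 V (positive root), so V_GS = 0.878 V.
I_D = (V_DD − V_GS)/R = (13.5 − 0.878) / 24.4 = 0.517 mA.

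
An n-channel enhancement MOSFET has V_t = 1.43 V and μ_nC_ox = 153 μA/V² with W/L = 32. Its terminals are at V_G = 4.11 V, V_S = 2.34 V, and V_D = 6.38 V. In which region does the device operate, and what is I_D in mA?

V_GS = V_G − V_S = 4.11 − 2.34 = 1.77 V; V_DS = V_D − V_S = 6.38 − 2.34 = 4.04 V.
k_n = μ_nC_ox · (W/L) = 4.896 mA/V².
V_ov = V_GS − V_t = 1.77 − 1.43 = 0.34 V.
Since V_DS = 4.04 V ≥ V_ov = 0.34 V, the device is in saturation.
I_D = ½ k_n V_ov² = 0.5 × 4.896 × 0.34² = 0.283 mA.

Saturation; I_D = 0.283 mA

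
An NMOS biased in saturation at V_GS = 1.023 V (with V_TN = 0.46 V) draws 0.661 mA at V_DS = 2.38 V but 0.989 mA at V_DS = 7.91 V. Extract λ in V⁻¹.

λ = 0.114 V⁻¹

With V_GS fixed, I_D ∝ (1 + λ V_DS) in saturation, so I_D2/I_D1 = (1 + λ V_DS2)/(1 + λ V_DS1).
0.989/0.661 = 1.496 = (1 + 7.91 λ)/(1 + 2.38 λ).
Solving: λ (I_D1 V_DS2 − I_D2 V_DS1) = I_D2 − I_D1, so λ = (0.989 − 0.661) / (0.661 × 7.91 − 0.989 × 2.38) = 0.328 / 2.87 = 0.114 V⁻¹.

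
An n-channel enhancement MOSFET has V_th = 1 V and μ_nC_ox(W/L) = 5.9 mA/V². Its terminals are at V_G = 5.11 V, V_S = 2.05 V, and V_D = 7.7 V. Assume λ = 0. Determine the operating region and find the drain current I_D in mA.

Saturation; I_D = 12.5 mA

V_GS = V_G − V_S = 5.11 − 2.05 = 3.06 V; V_DS = V_D − V_S = 7.7 − 2.05 = 5.65 V.
V_ov = V_GS − V_th = 3.06 − 1 = 2.06 V.
Since V_DS = 5.65 V ≥ V_ov = 2.06 V, the device is in saturation.
I_D = ½ k_n V_ov² = 0.5 × 5.9 × 2.06² = 12.5 mA.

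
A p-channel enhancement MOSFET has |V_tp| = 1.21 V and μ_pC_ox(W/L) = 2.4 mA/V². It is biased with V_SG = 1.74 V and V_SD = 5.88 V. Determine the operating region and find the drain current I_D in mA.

Saturation; I_D = 0.337 mA

V_ov = V_SG − |V_tp| = 1.74 − 1.21 = 0.53 V.
Since V_SD = 5.88 V ≥ V_ov = 0.53 V, the device is in saturation.
I_D = ½ k_p V_ov² = 0.5 × 2.4 × 0.53² = 0.337 mA.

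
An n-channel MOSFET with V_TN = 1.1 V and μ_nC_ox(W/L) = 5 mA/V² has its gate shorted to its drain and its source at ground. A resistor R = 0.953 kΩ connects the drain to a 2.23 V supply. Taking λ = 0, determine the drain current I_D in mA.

I_D = 0.650 mA

With gate tied to drain, V_GS = V_DS ≥ V_GS − V_TN, so the device is in saturation.
KCL at the drain: ½ k_n (V_GS − V_TN)² = (V_DD − V_GS)/R.
Let x = V_GS − 1.1. Then 2.38 x² + x − 1.13 = 0, giving x = 0.51 V (positive root), so V_GS = 1.61 V.
I_D = (V_DD − V_GS)/R = (2.23 − 1.61) / 0.953 = 0.65 mA.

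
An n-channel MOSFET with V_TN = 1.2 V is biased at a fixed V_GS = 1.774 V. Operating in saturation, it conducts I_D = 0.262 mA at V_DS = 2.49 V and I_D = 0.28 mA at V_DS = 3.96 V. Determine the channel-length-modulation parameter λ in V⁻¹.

With V_GS fixed, I_D ∝ (1 + λ V_DS) in saturation, so I_D2/I_D1 = (1 + λ V_DS2)/(1 + λ V_DS1).
0.28/0.262 = 1.069 = (1 + 3.96 λ)/(1 + 2.49 λ).
Solving: λ (I_D1 V_DS2 − I_D2 V_DS1) = I_D2 − I_D1, so λ = (0.28 − 0.262) / (0.262 × 3.96 − 0.28 × 2.49) = 0.018 / 0.34 = 0.0529 V⁻¹.

λ = 0.0529 V⁻¹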